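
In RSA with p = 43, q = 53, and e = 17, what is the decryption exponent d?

φ(n) = (p−1)(q−1) = 42·52 = 2184.
Need d with 17·d ≡ 1 (mod 2184). Apply the extended Euclidean algorithm:
2184 = 128*17 + 8
17 = 2*8 + 1
8 = 8*1 + 0
Back-substitute:
1 = 17 − 2·8
1 = −2·2184 + 257·17
So 17·257 ≡ 1 (mod 2184), hence d = 257.

257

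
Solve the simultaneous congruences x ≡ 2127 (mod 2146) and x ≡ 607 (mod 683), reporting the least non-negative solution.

Write x = 2127 + 2146·k. Then 2146·k ≡ 607 − 2127 ≡ 529 (mod 683).
Need 2146⁻¹ mod 683. Extended Euclid on (683, 97):
683 = 7·97 + 4
97 = 24·4 + 1
4 = 4·1 + 0
Back-substitute:
1 = 97 − 24·4
1 = −24·683 + 169·97
2146⁻¹ ≡ 169 (mod 683), so k ≡ 169·529 ≡ 611 (mod 683).
x = 2127 + 2146·611 = 1313333.

1313333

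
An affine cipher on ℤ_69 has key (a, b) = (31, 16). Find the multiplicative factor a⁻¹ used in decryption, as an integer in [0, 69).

49

Run Euclid on (69, 31):
69 = 2·31 + 7
31 = 4·7 + 3
7 = 2·3 + 1
3 = 3·1 + 0
Since gcd(31, 69) = 1, back-substitute to write 1 as a combination:
1 = 7 − 2·3
1 = −2·31 + 9·7
1 = 9·69 − 20·31
Hence 31⁻¹ ≡ -20 ≡ 49 (mod 69).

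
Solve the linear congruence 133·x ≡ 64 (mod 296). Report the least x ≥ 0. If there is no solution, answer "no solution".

272

First find gcd(133, 296):
296 = 2*133 + 30
133 = 4*30 + 13
30 = 2*13 + 4
13 = 3*4 + 1
4 = 4*1 + 0
gcd = 1, so a unique solution mod 296 exists.
Back-substitute for the Bézout coefficients:
1 = 13 − 3·4
1 = −3·30 + 7·13
1 = 7·133 − 31·30
1 = −31·296 + 69·133
So 133·(69) ≡ 1 (mod 296), giving 133⁻¹ ≡ 69.
x ≡ 133⁻¹·64 ≡ 69·64 ≡ 272 (mod 296).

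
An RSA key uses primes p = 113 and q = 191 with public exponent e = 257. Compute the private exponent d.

10433

φ(n) = (p−1)(q−1) = 112·190 = 21280.
Need d with 257·d ≡ 1 (mod 21280). Apply the extended Euclidean algorithm:
21280 = 82×257 + 206
257 = 1×206 + 51
206 = 4×51 + 2
51 = 25×2 + 1
2 = 2×1 + 0
Back-substitute:
1 = 51 − 25·2
1 = −25·206 + 101·51
1 = 101·257 − 126·206
1 = −126·21280 + 10433·257
So 257·10433 ≡ 1 (mod 21280), hence d = 10433.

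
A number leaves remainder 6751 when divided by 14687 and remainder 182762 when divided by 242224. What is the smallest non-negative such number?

Write x = 6751 + 14687·k. Then 14687·k ≡ 182762 − 6751 ≡ 176011 (mod 242224).
Need 14687⁻¹ mod 242224. Extended Euclid on (242224, 14687):
242224 = 16×14687 + 7232
14687 = 2×7232 + 223
7232 = 32×223 + 96
223 = 2×96 + 31
96 = 3×31 + 3
31 = 10×3 + 1
3 = 3×1 + 0
Back-substitute:
1 = 31 − 10·3
1 = −10·96 + 31·31
1 = 31·223 − 72·96
1 = −72·7232 + 2335·223
1 = 2335·14687 − 4742·7232
1 = −4742·242224 + 78207·14687
14687⁻¹ ≡ 78207 (mod 242224), so k ≡ 78207·176011 ≡ 186805 (mod 242224).
x = 6751 + 14687·186805 = 2743611786.

2743611786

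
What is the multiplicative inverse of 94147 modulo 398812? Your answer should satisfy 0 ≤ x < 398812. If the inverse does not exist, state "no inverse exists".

55899

Run Euclid on (398812, 94147):
398812 = 4·94147 + 22224
94147 = 4·22224 + 5251
22224 = 4·5251 + 1220
5251 = 4·1220 + 371
1220 = 3·371 + 107
371 = 3·107 + 50
107 = 2·50 + 7
50 = 7·7 + 1
7 = 7·1 + 0
gcd = 1, so the inverse exists. Back-substitute:
1 = 50 − 7·7
1 = −7·107 + 15·50
1 = 15·371 − 52·107
1 = −52·1220 + 171·371
1 = 171·5251 − 736·1220
1 = −736·22224 + 3115·5251
1 = 3115·94147 − 13196·22224
1 = −13196·398812 + 55899·94147
So 94147·55899 ≡ 1 (mod 398812).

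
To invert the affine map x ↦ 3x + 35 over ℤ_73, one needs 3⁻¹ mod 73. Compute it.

49

Apply the Euclidean algorithm to 73 and 3:
73 = 24×3 + 1
3 = 3×1 + 0
gcd = 1, so the inverse exists. Back-substitute:
1 = 73 − 24·3
So 3·(-24) ≡ 1 (mod 73), and -24 ≡ 49 (mod 73).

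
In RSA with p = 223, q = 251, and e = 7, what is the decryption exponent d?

φ(n) = (p−1)(q−1) = 222·250 = 55500.
Need d with 7·d ≡ 1 (mod 55500). Apply the extended Euclidean algorithm:
55500 = 7928×7 + 4
7 = 1×4 + 3
4 = 1×3 + 1
3 = 3×1 + 0
Back-substitute:
1 = 4 − 3
1 = −7 + 2·4
1 = 2·55500 − 15857·7
So 7·(-15857) ≡ 1 (mod 55500), hence d ≡ -15857 ≡ 39643 (mod 55500).

39643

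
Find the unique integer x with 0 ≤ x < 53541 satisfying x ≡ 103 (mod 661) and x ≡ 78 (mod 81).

Write x = 103 + 661·k. Then 661·k ≡ 78 − 103 ≡ 56 (mod 81).
Need 661⁻¹ mod 81. Extended Euclid on (81, 13):
81 = 6×13 + 3
13 = 4×3 + 1
3 = 3×1 + 0
Back-substitute:
1 = 13 − 4·3
1 = −4·81 + 25·13
661⁻¹ ≡ 25 (mod 81), so k ≡ 25·56 ≡ 23 (mod 81).
x = 103 + 661·23 = 15306.

15306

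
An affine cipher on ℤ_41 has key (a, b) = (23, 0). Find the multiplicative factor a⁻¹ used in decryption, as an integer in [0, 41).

25

Extended Euclidean algorithm:
41 = 1*23 + 18
23 = 1*18 + 5
18 = 3*5 + 3
5 = 1*3 + 2
3 = 1*2 + 1
2 = 2*1 + 0
Since gcd(23, 41) = 1, back-substitute to write 1 as a combination:
1 = 3 − 2
1 = −5 + 2·3
1 = 2·18 − 7·5
1 = −7·23 + 9·18
1 = 9·41 − 16·23
Hence 23⁻¹ ≡ -16 ≡ 25 (mod 41).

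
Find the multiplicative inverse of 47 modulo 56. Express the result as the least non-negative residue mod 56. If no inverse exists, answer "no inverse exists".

Run Euclid on (56, 47):
56 = 1×47 + 9
47 = 5×9 + 2
9 = 4×2 + 1
2 = 2×1 + 0
Since gcd(47, 56) = 1, back-substitute to write 1 as a combination:
1 = 9 − 4·2
1 = −4·47 + 21·9
1 = 21·56 − 25·47
Hence 47⁻¹ ≡ -25 ≡ 31 (mod 56).

31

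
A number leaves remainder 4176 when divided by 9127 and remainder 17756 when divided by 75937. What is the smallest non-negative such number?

61830474

Write x = 4176 + 9127·k. Then 9127·k ≡ 17756 − 4176 ≡ 13580 (mod 75937).
Need 9127⁻¹ mod 75937. Extended Euclid on (75937, 9127):
75937 = 8·9127 + 2921
9127 = 3·2921 + 364
2921 = 8·364 + 9
364 = 40·9 + 4
9 = 2·4 + 1
4 = 4·1 + 0
Back-substitute:
1 = 9 − 2·4
1 = −2·364 + 81·9
1 = 81·2921 − 650·364
1 = −650·9127 + 2031·2921
1 = 2031·75937 − 16898·9127
9127⁻¹ ≡ 59039 (mod 75937), so k ≡ 59039·13580 ≡ 6774 (mod 75937).
x = 4176 + 9127·6774 = 61830474.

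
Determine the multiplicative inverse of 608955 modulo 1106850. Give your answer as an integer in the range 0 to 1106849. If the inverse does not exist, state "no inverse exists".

Euclidean algorithm on 1106850, 608955:
1106850 = 1×608955 + 497895
608955 = 1×497895 + 111060
497895 = 4×111060 + 53655
111060 = 2×53655 + 3750
53655 = 14×3750 + 1155
3750 = 3×1155 + 285
1155 = 4×285 + 15
285 = 19×15 + 0
Since gcd = 15 > 1, 608955 is not a unit mod 1106850.

no inverse exists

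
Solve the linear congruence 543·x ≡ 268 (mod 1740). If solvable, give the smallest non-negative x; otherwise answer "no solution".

gcd(543, 1740):
1740 = 3·543 + 111
543 = 4·111 + 99
111 = 1·99 + 12
99 = 8·12 + 3
12 = 4·3 + 0
gcd = 3, but 3 ∤ 268, so the congruence has no solution.

no solution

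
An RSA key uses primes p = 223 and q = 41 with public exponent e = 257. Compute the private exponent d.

φ(n) = (p−1)(q−1) = 222·40 = 8880.
Need d with 257·d ≡ 1 (mod 8880). Apply the extended Euclidean algorithm:
8880 = 34·257 + 142
257 = 1·142 + 115
142 = 1·115 + 27
115 = 4·27 + 7
27 = 3·7 + 6
7 = 1·6 + 1
6 = 6·1 + 0
Back-substitute:
1 = 7 − 6
1 = −27 + 4·7
1 = 4·115 − 17·27
1 = −17·142 + 21·115
1 = 21·257 − 38·142
1 = −38·8880 + 1313·257
So 257·1313 ≡ 1 (mod 8880), hence d = 1313.

1313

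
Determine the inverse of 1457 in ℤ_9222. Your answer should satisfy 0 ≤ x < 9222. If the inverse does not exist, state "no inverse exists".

2171

gcd(9222, 1457) by repeated division:
9222 = 6·1457 + 480
1457 = 3·480 + 17
480 = 28·17 + 4
17 = 4·4 + 1
4 = 4·1 + 0
Since gcd(1457, 9222) = 1, back-substitute to write 1 as a combination:
1 = 17 − 4·4
1 = −4·480 + 113·17
1 = 113·1457 − 343·480
1 = −343·9222 + 2171·1457
So 1457·2171 ≡ 1 (mod 9222).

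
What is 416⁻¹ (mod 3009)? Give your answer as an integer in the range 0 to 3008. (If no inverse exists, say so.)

1613

Apply the Euclidean algorithm to 3009 and 416:
3009 = 7×416 + 97
416 = 4×97 + 28
97 = 3×28 + 13
28 = 2×13 + 2
13 = 6×2 + 1
2 = 2×1 + 0
gcd = 1, so the inverse exists. Back-substitute:
1 = 13 − 6·2
1 = −6·28 + 13·13
1 = 13·97 − 45·28
1 = −45·416 + 193·97
1 = 193·3009 − 1396·416
So 416·(-1396) ≡ 1 (mod 3009), and -1396 ≡ 1613 (mod 3009).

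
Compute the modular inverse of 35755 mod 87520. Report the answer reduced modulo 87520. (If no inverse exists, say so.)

no inverse exists

Compute gcd(35755, 87520):
87520 = 2×35755 + 16010
35755 = 2×16010 + 3735
16010 = 4×3735 + 1070
3735 = 3×1070 + 525
1070 = 2×525 + 20
525 = 26×20 + 5
20 = 4×5 + 0
Since gcd = 5 > 1, 35755 is not a unit mod 87520.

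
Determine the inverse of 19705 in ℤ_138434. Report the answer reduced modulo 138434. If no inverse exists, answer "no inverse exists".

Extended Euclidean algorithm:
138434 = 7×19705 + 499
19705 = 39×499 + 244
499 = 2×244 + 11
244 = 22×11 + 2
11 = 5×2 + 1
2 = 2×1 + 0
Since gcd(19705, 138434) = 1, back-substitute to write 1 as a combination:
1 = 11 − 5·2
1 = −5·244 + 111·11
1 = 111·499 − 227·244
1 = −227·19705 + 8964·499
1 = 8964·138434 − 62975·19705
Thus 19705·(-62975) ≡ 1 (mod 138434); reducing, -62975 mod 138434 = 75459.

75459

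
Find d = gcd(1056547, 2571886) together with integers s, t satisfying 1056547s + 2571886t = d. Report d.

1

Euclidean algorithm:
2571886 = 2*1056547 + 458792
1056547 = 2*458792 + 138963
458792 = 3*138963 + 41903
138963 = 3*41903 + 13254
41903 = 3*13254 + 2141
13254 = 6*2141 + 408
2141 = 5*408 + 101
408 = 4*101 + 4
101 = 25*4 + 1
4 = 4*1 + 0
gcd(1056547, 2571886) = 1.
Back-substituting:
1 = 101 − 25·4
1 = −25·408 + 101·101
1 = 101·2141 − 530·408
1 = −530·13254 + 3281·2141
1 = 3281·41903 − 10373·13254
1 = −10373·138963 + 34400·41903
1 = 34400·458792 − 113573·138963
1 = −113573·1056547 + 261546·458792
1 = 261546·2571886 − 636665·1056547
So 1 = (261546)·2571886 + (-636665)·1056547.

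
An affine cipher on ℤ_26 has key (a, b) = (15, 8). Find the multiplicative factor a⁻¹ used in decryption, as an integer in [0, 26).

gcd(26, 15) by repeated division:
26 = 1×15 + 11
15 = 1×11 + 4
11 = 2×4 + 3
4 = 1×3 + 1
3 = 3×1 + 0
The gcd is 1. Working backward:
1 = 4 − 3
1 = −11 + 3·4
1 = 3·15 − 4·11
1 = −4·26 + 7·15
So 15·7 ≡ 1 (mod 26).

7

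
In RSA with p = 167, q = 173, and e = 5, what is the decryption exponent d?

φ(n) = (p−1)(q−1) = 166·172 = 28552.
Need d with 5·d ≡ 1 (mod 28552). Apply the extended Euclidean algorithm:
28552 = 5710×5 + 2
5 = 2×2 + 1
2 = 2×1 + 0
Back-substitute:
1 = 5 − 2·2
1 = −2·28552 + 11421·5
So 5·11421 ≡ 1 (mod 28552), hence d = 11421.

11421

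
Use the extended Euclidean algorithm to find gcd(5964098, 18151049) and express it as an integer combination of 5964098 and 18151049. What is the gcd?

Apply Euclid's algorithm to 18151049 and 5964098:
18151049 = 3×5964098 + 258755
5964098 = 23×258755 + 12733
258755 = 20×12733 + 4095
12733 = 3×4095 + 448
4095 = 9×448 + 63
448 = 7×63 + 7
63 = 9×7 + 0
gcd(5964098, 18151049) = 7.
Express as a combination:
7 = 448 − 7·63
7 = −7·4095 + 64·448
7 = 64·12733 − 199·4095
7 = −199·258755 + 4044·12733
7 = 4044·5964098 − 93211·258755
7 = −93211·18151049 + 283677·5964098
So 7 = (-93211)·18151049 + (283677)·5964098.

7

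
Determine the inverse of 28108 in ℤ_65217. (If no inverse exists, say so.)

Extended Euclidean algorithm:
65217 = 2·28108 + 9001
28108 = 3·9001 + 1105
9001 = 8·1105 + 161
1105 = 6·161 + 139
161 = 1·139 + 22
139 = 6·22 + 7
22 = 3·7 + 1
7 = 7·1 + 0
gcd = 1, so the inverse exists. Back-substitute:
1 = 22 − 3·7
1 = −3·139 + 19·22
1 = 19·161 − 22·139
1 = −22·1105 + 151·161
1 = 151·9001 − 1230·1105
1 = −1230·28108 + 3841·9001
1 = 3841·65217 − 8912·28108
Hence 28108⁻¹ ≡ -8912 ≡ 56305 (mod 65217).

56305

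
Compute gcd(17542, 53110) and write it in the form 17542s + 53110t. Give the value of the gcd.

2

Apply Euclid's algorithm to 53110 and 17542:
53110 = 3×17542 + 484
17542 = 36×484 + 118
484 = 4×118 + 12
118 = 9×12 + 10
12 = 1×10 + 2
10 = 5×2 + 0
gcd(17542, 53110) = 2.
Working backward:
2 = 12 − 10
2 = −118 + 10·12
2 = 10·484 − 41·118
2 = −41·17542 + 1486·484
2 = 1486·53110 − 4499·17542
So 2 = (1486)·53110 + (-4499)·17542.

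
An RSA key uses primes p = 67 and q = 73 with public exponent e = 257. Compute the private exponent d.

φ(n) = (p−1)(q−1) = 66·72 = 4752.
Need d with 257·d ≡ 1 (mod 4752). Apply the extended Euclidean algorithm:
4752 = 18*257 + 126
257 = 2*126 + 5
126 = 25*5 + 1
5 = 5*1 + 0
Back-substitute:
1 = 126 − 25·5
1 = −25·257 + 51·126
1 = 51·4752 − 943·257
So 257·(-943) ≡ 1 (mod 4752), hence d ≡ -943 ≡ 3809 (mod 4752).

3809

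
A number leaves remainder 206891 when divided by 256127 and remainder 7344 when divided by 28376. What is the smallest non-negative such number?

625925152

Write x = 206891 + 256127·k. Then 256127·k ≡ 7344 − 206891 ≡ 27461 (mod 28376).
Need 256127⁻¹ mod 28376. Extended Euclid on (28376, 743):
28376 = 38·743 + 142
743 = 5·142 + 33
142 = 4·33 + 10
33 = 3·10 + 3
10 = 3·3 + 1
3 = 3·1 + 0
Back-substitute:
1 = 10 − 3·3
1 = −3·33 + 10·10
1 = 10·142 − 43·33
1 = −43·743 + 225·142
1 = 225·28376 − 8593·743
256127⁻¹ ≡ 19783 (mod 28376), so k ≡ 19783·27461 ≡ 2443 (mod 28376).
x = 206891 + 256127·2443 = 625925152.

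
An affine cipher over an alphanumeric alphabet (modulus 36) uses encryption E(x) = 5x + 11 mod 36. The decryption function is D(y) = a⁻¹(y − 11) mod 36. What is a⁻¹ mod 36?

Apply the Euclidean algorithm to 36 and 5:
36 = 7×5 + 1
5 = 5×1 + 0
gcd = 1, so the inverse exists. Back-substitute:
1 = 36 − 7·5
So 5·(-7) ≡ 1 (mod 36), and -7 ≡ 29 (mod 36).

29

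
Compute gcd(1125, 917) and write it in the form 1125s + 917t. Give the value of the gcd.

Euclidean algorithm:
1125 = 1×917 + 208
917 = 4×208 + 85
208 = 2×85 + 38
85 = 2×38 + 9
38 = 4×9 + 2
9 = 4×2 + 1
2 = 2×1 + 0
gcd(1125, 917) = 1.
Back-substituting:
1 = 9 − 4·2
1 = −4·38 + 17·9
1 = 17·85 − 38·38
1 = −38·208 + 93·85
1 = 93·917 − 410·208
1 = −410·1125 + 503·917
So 1 = (-410)·1125 + (503)·917.

1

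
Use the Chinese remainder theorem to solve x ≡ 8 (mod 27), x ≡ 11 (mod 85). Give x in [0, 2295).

Write x = 8 + 27·k. Then 27·k ≡ 11 − 8 ≡ 3 (mod 85).
Need 27⁻¹ mod 85. Extended Euclid on (85, 27):
85 = 3×27 + 4
27 = 6×4 + 3
4 = 1×3 + 1
3 = 3×1 + 0
Back-substitute:
1 = 4 − 3
1 = −27 + 7·4
1 = 7·85 − 22·27
27⁻¹ ≡ 63 (mod 85), so k ≡ 63·3 ≡ 19 (mod 85).
x = 8 + 27·19 = 521.

521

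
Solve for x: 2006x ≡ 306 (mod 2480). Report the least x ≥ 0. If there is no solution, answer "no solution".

First find gcd(2006, 2480):
2480 = 1·2006 + 474
2006 = 4·474 + 110
474 = 4·110 + 34
110 = 3·34 + 8
34 = 4·8 + 2
8 = 4·2 + 0
gcd = 2 and 2 | 306, so solutions exist. Divide through by 2: 1003x ≡ 153 (mod 1240).
Now find 1003⁻¹ mod 1240:
1240 = 1*1003 + 237
1003 = 4*237 + 55
237 = 4*55 + 17
55 = 3*17 + 4
17 = 4*4 + 1
4 = 4*1 + 0
Back-substitute:
1 = 17 − 4·4
1 = −4·55 + 13·17
1 = 13·237 − 56·55
1 = −56·1003 + 237·237
1 = 237·1240 − 293·1003
So 1003·(-293) ≡ 1 (mod 1240), i.e. 1003⁻¹ ≡ 947.
Then x ≡ 947·153 ≡ 1051 (mod 1240); the smallest non-negative solution is x = 1051.

1051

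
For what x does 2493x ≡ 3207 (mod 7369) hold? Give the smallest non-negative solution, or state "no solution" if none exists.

3504

First find gcd(2493, 7369):
7369 = 2·2493 + 2383
2493 = 1·2383 + 110
2383 = 21·110 + 73
110 = 1·73 + 37
73 = 1·37 + 36
37 = 1·36 + 1
36 = 36·1 + 0
gcd = 1, so a unique solution mod 7369 exists.
Back-substitute for the Bézout coefficients:
1 = 37 − 36
1 = −73 + 2·37
1 = 2·110 − 3·73
1 = −3·2383 + 65·110
1 = 65·2493 − 68·2383
1 = −68·7369 + 201·2493
So 2493·(201) ≡ 1 (mod 7369), giving 2493⁻¹ ≡ 201.
x ≡ 2493⁻¹·3207 ≡ 201·3207 ≡ 3504 (mod 7369).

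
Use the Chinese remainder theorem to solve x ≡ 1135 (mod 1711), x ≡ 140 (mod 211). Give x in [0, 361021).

131171

Write x = 1135 + 1711·k. Then 1711·k ≡ 140 − 1135 ≡ 60 (mod 211).
Need 1711⁻¹ mod 211. Extended Euclid on (211, 23):
211 = 9·23 + 4
23 = 5·4 + 3
4 = 1·3 + 1
3 = 3·1 + 0
Back-substitute:
1 = 4 − 3
1 = −23 + 6·4
1 = 6·211 − 55·23
1711⁻¹ ≡ 156 (mod 211), so k ≡ 156·60 ≡ 76 (mod 211).
x = 1135 + 1711·76 = 131171.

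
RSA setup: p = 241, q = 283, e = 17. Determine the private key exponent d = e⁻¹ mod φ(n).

43793

φ(n) = (p−1)(q−1) = 240·282 = 67680.
Need d with 17·d ≡ 1 (mod 67680). Apply the extended Euclidean algorithm:
67680 = 3981*17 + 3
17 = 5*3 + 2
3 = 1*2 + 1
2 = 2*1 + 0
Back-substitute:
1 = 3 − 2
1 = −17 + 6·3
1 = 6·67680 − 23887·17
So 17·(-23887) ≡ 1 (mod 67680), hence d ≡ -23887 ≡ 43793 (mod 67680).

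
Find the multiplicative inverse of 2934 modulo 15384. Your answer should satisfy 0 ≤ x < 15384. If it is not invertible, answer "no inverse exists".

Compute gcd(2934, 15384):
15384 = 5*2934 + 714
2934 = 4*714 + 78
714 = 9*78 + 12
78 = 6*12 + 6
12 = 2*6 + 0
Since gcd = 6 > 1, 2934 is not a unit mod 15384.

no inverse exists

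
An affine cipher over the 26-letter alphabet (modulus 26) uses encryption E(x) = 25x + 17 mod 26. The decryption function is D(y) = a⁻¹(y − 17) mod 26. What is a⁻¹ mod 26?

Extended Euclidean algorithm:
26 = 1×25 + 1
25 = 25×1 + 0
The gcd is 1. Working backward:
1 = 26 − 25
Hence 25⁻¹ ≡ -1 ≡ 25 (mod 26).

25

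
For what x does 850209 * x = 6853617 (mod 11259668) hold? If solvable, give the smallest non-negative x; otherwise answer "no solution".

First find gcd(850209, 11259668):
11259668 = 13·850209 + 206951
850209 = 4·206951 + 22405
206951 = 9·22405 + 5306
22405 = 4·5306 + 1181
5306 = 4·1181 + 582
1181 = 2·582 + 17
582 = 34·17 + 4
17 = 4·4 + 1
4 = 4·1 + 0
gcd = 1, so a unique solution mod 11259668 exists.
Back-substitute for the Bézout coefficients:
1 = 17 − 4·4
1 = −4·582 + 137·17
1 = 137·1181 − 278·582
1 = −278·5306 + 1249·1181
1 = 1249·22405 − 5274·5306
1 = −5274·206951 + 48715·22405
1 = 48715·850209 − 200134·206951
1 = −200134·11259668 + 2650457·850209
So 850209·(2650457) ≡ 1 (mod 11259668), giving 850209⁻¹ ≡ 2650457.
x ≡ 850209⁻¹·6853617 ≡ 2650457·6853617 ≡ 6028237 (mod 11259668).

6028237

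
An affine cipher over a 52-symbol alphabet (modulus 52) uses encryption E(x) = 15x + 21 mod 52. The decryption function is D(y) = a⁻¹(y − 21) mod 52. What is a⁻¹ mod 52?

Run Euclid on (52, 15):
52 = 3×15 + 7
15 = 2×7 + 1
7 = 7×1 + 0
The gcd is 1. Working backward:
1 = 15 − 2·7
1 = −2·52 + 7·15
So 15·7 ≡ 1 (mod 52).

7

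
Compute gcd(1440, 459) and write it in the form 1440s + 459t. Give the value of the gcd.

Euclidean algorithm:
1440 = 3·459 + 63
459 = 7·63 + 18
63 = 3·18 + 9
18 = 2·9 + 0
gcd(1440, 459) = 9.
Express as a combination:
9 = 63 − 3·18
9 = −3·459 + 22·63
9 = 22·1440 − 69·459
So 9 = (22)·1440 + (-69)·459.

9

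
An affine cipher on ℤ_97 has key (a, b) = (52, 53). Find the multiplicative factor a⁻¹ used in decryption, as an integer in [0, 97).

28

gcd(97, 52) by repeated division:
97 = 1*52 + 45
52 = 1*45 + 7
45 = 6*7 + 3
7 = 2*3 + 1
3 = 3*1 + 0
gcd = 1, so the inverse exists. Back-substitute:
1 = 7 − 2·3
1 = −2·45 + 13·7
1 = 13·52 − 15·45
1 = −15·97 + 28·52
So 52·28 ≡ 1 (mod 97).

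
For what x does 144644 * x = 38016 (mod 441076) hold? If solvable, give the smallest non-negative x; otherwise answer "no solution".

First find gcd(144644, 441076):
441076 = 3·144644 + 7144
144644 = 20·7144 + 1764
7144 = 4·1764 + 88
1764 = 20·88 + 4
88 = 22·4 + 0
gcd = 4 and 4 | 38016, so solutions exist. Divide through by 4: 36161x ≡ 9504 (mod 110269).
Now find 36161⁻¹ mod 110269:
110269 = 3×36161 + 1786
36161 = 20×1786 + 441
1786 = 4×441 + 22
441 = 20×22 + 1
22 = 22×1 + 0
Back-substitute:
1 = 441 − 20·22
1 = −20·1786 + 81·441
1 = 81·36161 − 1640·1786
1 = −1640·110269 + 5001·36161
So 36161⁻¹ ≡ 5001 (mod 110269).
Then x ≡ 5001·9504 ≡ 3565 (mod 110269); the smallest non-negative solution is x = 3565.

3565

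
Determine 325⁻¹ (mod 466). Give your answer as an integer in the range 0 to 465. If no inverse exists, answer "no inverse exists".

Extended Euclidean algorithm:
466 = 1*325 + 141
325 = 2*141 + 43
141 = 3*43 + 12
43 = 3*12 + 7
12 = 1*7 + 5
7 = 1*5 + 2
5 = 2*2 + 1
2 = 2*1 + 0
Since gcd(325, 466) = 1, back-substitute to write 1 as a combination:
1 = 5 − 2·2
1 = −2·7 + 3·5
1 = 3·12 − 5·7
1 = −5·43 + 18·12
1 = 18·141 − 59·43
1 = −59·325 + 136·141
1 = 136·466 − 195·325
Thus 325·(-195) ≡ 1 (mod 466); reducing, -195 mod 466 = 271.

271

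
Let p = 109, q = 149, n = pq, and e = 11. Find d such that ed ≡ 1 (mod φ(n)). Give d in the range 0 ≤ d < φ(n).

14531

φ(n) = (p−1)(q−1) = 108·148 = 15984.
Need d with 11·d ≡ 1 (mod 15984). Apply the extended Euclidean algorithm:
15984 = 1453·11 + 1
11 = 11·1 + 0
Back-substitute:
1 = 15984 − 1453·11
So 11·(-1453) ≡ 1 (mod 15984), hence d ≡ -1453 ≡ 14531 (mod 15984).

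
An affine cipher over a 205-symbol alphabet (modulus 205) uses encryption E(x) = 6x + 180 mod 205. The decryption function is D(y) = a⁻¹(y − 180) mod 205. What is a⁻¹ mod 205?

Run Euclid on (205, 6):
205 = 34*6 + 1
6 = 6*1 + 0
gcd = 1, so the inverse exists. Back-substitute:
1 = 205 − 34·6
So 6·(-34) ≡ 1 (mod 205), and -34 ≡ 171 (mod 205).

171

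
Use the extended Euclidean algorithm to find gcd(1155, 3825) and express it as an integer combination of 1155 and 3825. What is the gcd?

15

Euclidean algorithm:
3825 = 3*1155 + 360
1155 = 3*360 + 75
360 = 4*75 + 60
75 = 1*60 + 15
60 = 4*15 + 0
gcd(1155, 3825) = 15.
Back-substituting:
15 = 75 − 60
15 = −360 + 5·75
15 = 5·1155 − 16·360
15 = −16·3825 + 53·1155
So 15 = (-16)·3825 + (53)·1155.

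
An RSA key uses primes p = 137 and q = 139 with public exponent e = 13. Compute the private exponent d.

φ(n) = (p−1)(q−1) = 136·138 = 18768.
Need d with 13·d ≡ 1 (mod 18768). Apply the extended Euclidean algorithm:
18768 = 1443·13 + 9
13 = 1·9 + 4
9 = 2·4 + 1
4 = 4·1 + 0
Back-substitute:
1 = 9 − 2·4
1 = −2·13 + 3·9
1 = 3·18768 − 4331·13
So 13·(-4331) ≡ 1 (mod 18768), hence d ≡ -4331 ≡ 14437 (mod 18768).

14437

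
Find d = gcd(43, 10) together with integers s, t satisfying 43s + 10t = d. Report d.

1

Apply Euclid's algorithm to 43 and 10:
43 = 4*10 + 3
10 = 3*3 + 1
3 = 3*1 + 0
gcd(43, 10) = 1.
Back-substituting:
1 = 10 − 3·3
1 = −3·43 + 13·10
So 1 = (-3)·43 + (13)·10.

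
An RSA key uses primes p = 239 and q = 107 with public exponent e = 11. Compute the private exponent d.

4587

φ(n) = (p−1)(q−1) = 238·106 = 25228.
Need d with 11·d ≡ 1 (mod 25228). Apply the extended Euclidean algorithm:
25228 = 2293·11 + 5
11 = 2·5 + 1
5 = 5·1 + 0
Back-substitute:
1 = 11 − 2·5
1 = −2·25228 + 4587·11
So 11·4587 ≡ 1 (mod 25228), hence d = 4587.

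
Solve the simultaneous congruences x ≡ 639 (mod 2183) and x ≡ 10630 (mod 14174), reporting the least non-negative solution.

10145040

Write x = 639 + 2183·k. Then 2183·k ≡ 10630 − 639 ≡ 9991 (mod 14174).
Need 2183⁻¹ mod 14174. Extended Euclid on (14174, 2183):
14174 = 6×2183 + 1076
2183 = 2×1076 + 31
1076 = 34×31 + 22
31 = 1×22 + 9
22 = 2×9 + 4
9 = 2×4 + 1
4 = 4×1 + 0
Back-substitute:
1 = 9 − 2·4
1 = −2·22 + 5·9
1 = 5·31 − 7·22
1 = −7·1076 + 243·31
1 = 243·2183 − 493·1076
1 = −493·14174 + 3201·2183
2183⁻¹ ≡ 3201 (mod 14174), so k ≡ 3201·9991 ≡ 4647 (mod 14174).
x = 639 + 2183·4647 = 10145040.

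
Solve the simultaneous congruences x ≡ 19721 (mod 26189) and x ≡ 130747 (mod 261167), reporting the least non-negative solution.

Write x = 19721 + 26189·k. Then 26189·k ≡ 130747 − 19721 ≡ 111026 (mod 261167).
Need 26189⁻¹ mod 261167. Extended Euclid on (261167, 26189):
261167 = 9*26189 + 25466
26189 = 1*25466 + 723
25466 = 35*723 + 161
723 = 4*161 + 79
161 = 2*79 + 3
79 = 26*3 + 1
3 = 3*1 + 0
Back-substitute:
1 = 79 − 26·3
1 = −26·161 + 53·79
1 = 53·723 − 238·161
1 = −238·25466 + 8383·723
1 = 8383·26189 − 8621·25466
1 = −8621·261167 + 85972·26189
26189⁻¹ ≡ 85972 (mod 261167), so k ≡ 85972·111026 ≡ 256923 (mod 261167).
x = 19721 + 26189·256923 = 6728576168.

6728576168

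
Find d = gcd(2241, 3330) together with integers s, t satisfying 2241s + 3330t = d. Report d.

9

Apply Euclid's algorithm to 3330 and 2241:
3330 = 1*2241 + 1089
2241 = 2*1089 + 63
1089 = 17*63 + 18
63 = 3*18 + 9
18 = 2*9 + 0
gcd(2241, 3330) = 9.
Working backward:
9 = 63 − 3·18
9 = −3·1089 + 52·63
9 = 52·2241 − 107·1089
9 = −107·3330 + 159·2241
So 9 = (-107)·3330 + (159)·2241.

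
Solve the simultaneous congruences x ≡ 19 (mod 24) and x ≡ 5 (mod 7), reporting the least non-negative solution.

19

Write x = 19 + 24·k. Then 24·k ≡ 5 − 19 ≡ 0 (mod 7).
Need 24⁻¹ mod 7. Extended Euclid on (7, 3):
7 = 2×3 + 1
3 = 3×1 + 0
Back-substitute:
1 = 7 − 2·3
24⁻¹ ≡ 5 (mod 7), so k ≡ 5·0 ≡ 0 (mod 7).
x = 19 + 24·0 = 19.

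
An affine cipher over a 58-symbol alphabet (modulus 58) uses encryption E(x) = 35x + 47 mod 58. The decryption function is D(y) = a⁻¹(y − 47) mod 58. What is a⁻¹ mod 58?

5

Extended Euclidean algorithm:
58 = 1×35 + 23
35 = 1×23 + 12
23 = 1×12 + 11
12 = 1×11 + 1
11 = 11×1 + 0
Since gcd(35, 58) = 1, back-substitute to write 1 as a combination:
1 = 12 − 11
1 = −23 + 2·12
1 = 2·35 − 3·23
1 = −3·58 + 5·35
So 35·5 ≡ 1 (mod 58).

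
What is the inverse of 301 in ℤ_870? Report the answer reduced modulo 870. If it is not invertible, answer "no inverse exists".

211

Extended Euclidean algorithm:
870 = 2*301 + 268
301 = 1*268 + 33
268 = 8*33 + 4
33 = 8*4 + 1
4 = 4*1 + 0
Since gcd(301, 870) = 1, back-substitute to write 1 as a combination:
1 = 33 − 8·4
1 = −8·268 + 65·33
1 = 65·301 − 73·268
1 = −73·870 + 211·301
So 301·211 ≡ 1 (mod 870).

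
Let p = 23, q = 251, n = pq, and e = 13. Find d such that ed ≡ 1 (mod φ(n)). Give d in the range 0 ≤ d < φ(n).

5077

φ(n) = (p−1)(q−1) = 22·250 = 5500.
Need d with 13·d ≡ 1 (mod 5500). Apply the extended Euclidean algorithm:
5500 = 423×13 + 1
13 = 13×1 + 0
Back-substitute:
1 = 5500 − 423·13
So 13·(-423) ≡ 1 (mod 5500), hence d ≡ -423 ≡ 5077 (mod 5500).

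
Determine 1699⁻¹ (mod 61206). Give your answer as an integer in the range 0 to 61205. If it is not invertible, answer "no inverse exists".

45175

Run Euclid on (61206, 1699):
61206 = 36·1699 + 42
1699 = 40·42 + 19
42 = 2·19 + 4
19 = 4·4 + 3
4 = 1·3 + 1
3 = 3·1 + 0
Since gcd(1699, 61206) = 1, back-substitute to write 1 as a combination:
1 = 4 − 3
1 = −19 + 5·4
1 = 5·42 − 11·19
1 = −11·1699 + 445·42
1 = 445·61206 − 16031·1699
Hence 1699⁻¹ ≡ -16031 ≡ 45175 (mod 61206).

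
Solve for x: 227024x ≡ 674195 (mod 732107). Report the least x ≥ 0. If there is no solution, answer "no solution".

First find gcd(227024, 732107):
732107 = 3·227024 + 51035
227024 = 4·51035 + 22884
51035 = 2·22884 + 5267
22884 = 4·5267 + 1816
5267 = 2·1816 + 1635
1816 = 1·1635 + 181
1635 = 9·181 + 6
181 = 30·6 + 1
6 = 6·1 + 0
gcd = 1, so a unique solution mod 732107 exists.
Back-substitute for the Bézout coefficients:
1 = 181 − 30·6
1 = −30·1635 + 271·181
1 = 271·1816 − 301·1635
1 = −301·5267 + 873·1816
1 = 873·22884 − 3793·5267
1 = −3793·51035 + 8459·22884
1 = 8459·227024 − 37629·51035
1 = −37629·732107 + 121346·227024
So 227024·(121346) ≡ 1 (mod 732107), giving 227024⁻¹ ≡ 121346.
x ≡ 227024⁻¹·674195 ≡ 121346·674195 ≡ 105541 (mod 732107).

105541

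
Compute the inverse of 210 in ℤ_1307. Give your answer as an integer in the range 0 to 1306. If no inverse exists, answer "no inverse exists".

417

Extended Euclidean algorithm:
1307 = 6·210 + 47
210 = 4·47 + 22
47 = 2·22 + 3
22 = 7·3 + 1
3 = 3·1 + 0
Since gcd(210, 1307) = 1, back-substitute to write 1 as a combination:
1 = 22 − 7·3
1 = −7·47 + 15·22
1 = 15·210 − 67·47
1 = −67·1307 + 417·210
So 210·417 ≡ 1 (mod 1307).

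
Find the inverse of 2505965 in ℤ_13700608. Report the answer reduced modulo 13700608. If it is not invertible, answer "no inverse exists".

gcd(13700608, 2505965) by repeated division:
13700608 = 5×2505965 + 1170783
2505965 = 2×1170783 + 164399
1170783 = 7×164399 + 19990
164399 = 8×19990 + 4479
19990 = 4×4479 + 2074
4479 = 2×2074 + 331
2074 = 6×331 + 88
331 = 3×88 + 67
88 = 1×67 + 21
67 = 3×21 + 4
21 = 5×4 + 1
4 = 4×1 + 0
gcd = 1, so the inverse exists. Back-substitute:
1 = 21 − 5·4
1 = −5·67 + 16·21
1 = 16·88 − 21·67
1 = −21·331 + 79·88
1 = 79·2074 − 495·331
1 = −495·4479 + 1069·2074
1 = 1069·19990 − 4771·4479
1 = −4771·164399 + 39237·19990
1 = 39237·1170783 − 279430·164399
1 = −279430·2505965 + 598097·1170783
1 = 598097·13700608 − 3269915·2505965
So 2505965·(-3269915) ≡ 1 (mod 13700608), and -3269915 ≡ 10430693 (mod 13700608).

10430693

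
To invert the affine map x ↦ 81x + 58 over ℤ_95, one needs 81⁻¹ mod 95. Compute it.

Run Euclid on (95, 81):
95 = 1*81 + 14
81 = 5*14 + 11
14 = 1*11 + 3
11 = 3*3 + 2
3 = 1*2 + 1
2 = 2*1 + 0
Since gcd(81, 95) = 1, back-substitute to write 1 as a combination:
1 = 3 − 2
1 = −11 + 4·3
1 = 4·14 − 5·11
1 = −5·81 + 29·14
1 = 29·95 − 34·81
Hence 81⁻¹ ≡ -34 ≡ 61 (mod 95).

61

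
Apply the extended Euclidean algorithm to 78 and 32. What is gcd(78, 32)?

Euclidean algorithm:
78 = 2*32 + 14
32 = 2*14 + 4
14 = 3*4 + 2
4 = 2*2 + 0
gcd(78, 32) = 2.
Working backward:
2 = 14 − 3·4
2 = −3·32 + 7·14
2 = 7·78 − 17·32
So 2 = (7)·78 + (-17)·32.

2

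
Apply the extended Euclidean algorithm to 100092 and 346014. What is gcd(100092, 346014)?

Repeated division:
346014 = 3×100092 + 45738
100092 = 2×45738 + 8616
45738 = 5×8616 + 2658
8616 = 3×2658 + 642
2658 = 4×642 + 90
642 = 7×90 + 12
90 = 7×12 + 6
12 = 2×6 + 0
gcd(100092, 346014) = 6.
Express as a combination:
6 = 90 − 7·12
6 = −7·642 + 50·90
6 = 50·2658 − 207·642
6 = −207·8616 + 671·2658
6 = 671·45738 − 3562·8616
6 = −3562·100092 + 7795·45738
6 = 7795·346014 − 26947·100092
So 6 = (7795)·346014 + (-26947)·100092.

6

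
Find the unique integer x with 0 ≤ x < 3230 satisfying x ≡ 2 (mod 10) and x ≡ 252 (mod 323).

252

Write x = 2 + 10·k. Then 10·k ≡ 252 − 2 ≡ 250 (mod 323).
Need 10⁻¹ mod 323. Extended Euclid on (323, 10):
323 = 32*10 + 3
10 = 3*3 + 1
3 = 3*1 + 0
Back-substitute:
1 = 10 − 3·3
1 = −3·323 + 97·10
10⁻¹ ≡ 97 (mod 323), so k ≡ 97·250 ≡ 25 (mod 323).
x = 2 + 10·25 = 252.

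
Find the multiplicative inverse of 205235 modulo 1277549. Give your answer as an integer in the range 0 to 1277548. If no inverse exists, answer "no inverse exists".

870048

Extended Euclidean algorithm:
1277549 = 6×205235 + 46139
205235 = 4×46139 + 20679
46139 = 2×20679 + 4781
20679 = 4×4781 + 1555
4781 = 3×1555 + 116
1555 = 13×116 + 47
116 = 2×47 + 22
47 = 2×22 + 3
22 = 7×3 + 1
3 = 3×1 + 0
gcd = 1, so the inverse exists. Back-substitute:
1 = 22 − 7·3
1 = −7·47 + 15·22
1 = 15·116 − 37·47
1 = −37·1555 + 496·116
1 = 496·4781 − 1525·1555
1 = −1525·20679 + 6596·4781
1 = 6596·46139 − 14717·20679
1 = −14717·205235 + 65464·46139
1 = 65464·1277549 − 407501·205235
So 205235·(-407501) ≡ 1 (mod 1277549), and -407501 ≡ 870048 (mod 1277549).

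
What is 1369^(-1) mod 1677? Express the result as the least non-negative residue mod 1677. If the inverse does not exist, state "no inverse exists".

Extended Euclidean algorithm:
1677 = 1*1369 + 308
1369 = 4*308 + 137
308 = 2*137 + 34
137 = 4*34 + 1
34 = 34*1 + 0
gcd = 1, so the inverse exists. Back-substitute:
1 = 137 − 4·34
1 = −4·308 + 9·137
1 = 9·1369 − 40·308
1 = −40·1677 + 49·1369
So 1369·49 ≡ 1 (mod 1677).

49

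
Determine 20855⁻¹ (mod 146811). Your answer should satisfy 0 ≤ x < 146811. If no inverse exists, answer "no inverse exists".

24350

Apply the Euclidean algorithm to 146811 and 20855:
146811 = 7×20855 + 826
20855 = 25×826 + 205
826 = 4×205 + 6
205 = 34×6 + 1
6 = 6×1 + 0
The gcd is 1. Working backward:
1 = 205 − 34·6
1 = −34·826 + 137·205
1 = 137·20855 − 3459·826
1 = −3459·146811 + 24350·20855
So 20855·24350 ≡ 1 (mod 146811).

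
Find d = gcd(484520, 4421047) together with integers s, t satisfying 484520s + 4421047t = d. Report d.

Apply Euclid's algorithm to 4421047 and 484520:
4421047 = 9×484520 + 60367
484520 = 8×60367 + 1584
60367 = 38×1584 + 175
1584 = 9×175 + 9
175 = 19×9 + 4
9 = 2×4 + 1
4 = 4×1 + 0
gcd(484520, 4421047) = 1.
Back-substituting:
1 = 9 − 2·4
1 = −2·175 + 39·9
1 = 39·1584 − 353·175
1 = −353·60367 + 13453·1584
1 = 13453·484520 − 107977·60367
1 = −107977·4421047 + 985246·484520
So 1 = (-107977)·4421047 + (985246)·484520.

1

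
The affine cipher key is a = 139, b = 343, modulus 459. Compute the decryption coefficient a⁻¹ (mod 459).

142

Apply the Euclidean algorithm to 459 and 139:
459 = 3*139 + 42
139 = 3*42 + 13
42 = 3*13 + 3
13 = 4*3 + 1
3 = 3*1 + 0
The gcd is 1. Working backward:
1 = 13 − 4·3
1 = −4·42 + 13·13
1 = 13·139 − 43·42
1 = −43·459 + 142·139
So 139·142 ≡ 1 (mod 459).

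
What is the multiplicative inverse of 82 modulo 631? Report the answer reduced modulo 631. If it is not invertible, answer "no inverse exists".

177

gcd(631, 82) by repeated division:
631 = 7*82 + 57
82 = 1*57 + 25
57 = 2*25 + 7
25 = 3*7 + 4
7 = 1*4 + 3
4 = 1*3 + 1
3 = 3*1 + 0
gcd = 1, so the inverse exists. Back-substitute:
1 = 4 − 3
1 = −7 + 2·4
1 = 2·25 − 7·7
1 = −7·57 + 16·25
1 = 16·82 − 23·57
1 = −23·631 + 177·82
So 82·177 ≡ 1 (mod 631).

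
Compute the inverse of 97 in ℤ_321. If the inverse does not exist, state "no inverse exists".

gcd(321, 97) by repeated division:
321 = 3·97 + 30
97 = 3·30 + 7
30 = 4·7 + 2
7 = 3·2 + 1
2 = 2·1 + 0
gcd = 1, so the inverse exists. Back-substitute:
1 = 7 − 3·2
1 = −3·30 + 13·7
1 = 13·97 − 42·30
1 = −42·321 + 139·97
So 97·139 ≡ 1 (mod 321).

139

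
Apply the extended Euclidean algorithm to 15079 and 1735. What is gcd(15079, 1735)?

1

Apply Euclid's algorithm to 15079 and 1735:
15079 = 8×1735 + 1199
1735 = 1×1199 + 536
1199 = 2×536 + 127
536 = 4×127 + 28
127 = 4×28 + 15
28 = 1×15 + 13
15 = 1×13 + 2
13 = 6×2 + 1
2 = 2×1 + 0
gcd(15079, 1735) = 1.
Back-substituting:
1 = 13 − 6·2
1 = −6·15 + 7·13
1 = 7·28 − 13·15
1 = −13·127 + 59·28
1 = 59·536 − 249·127
1 = −249·1199 + 557·536
1 = 557·1735 − 806·1199
1 = −806·15079 + 7005·1735
So 1 = (-806)·15079 + (7005)·1735.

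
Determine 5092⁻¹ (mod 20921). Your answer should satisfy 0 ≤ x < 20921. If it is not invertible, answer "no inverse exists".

12371

Apply the Euclidean algorithm to 20921 and 5092:
20921 = 4·5092 + 553
5092 = 9·553 + 115
553 = 4·115 + 93
115 = 1·93 + 22
93 = 4·22 + 5
22 = 4·5 + 2
5 = 2·2 + 1
2 = 2·1 + 0
gcd = 1, so the inverse exists. Back-substitute:
1 = 5 − 2·2
1 = −2·22 + 9·5
1 = 9·93 − 38·22
1 = −38·115 + 47·93
1 = 47·553 − 226·115
1 = −226·5092 + 2081·553
1 = 2081·20921 − 8550·5092
Thus 5092·(-8550) ≡ 1 (mod 20921); reducing, -8550 mod 20921 = 12371.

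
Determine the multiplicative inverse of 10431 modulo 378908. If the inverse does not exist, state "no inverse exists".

300155

Run Euclid on (378908, 10431):
378908 = 36×10431 + 3392
10431 = 3×3392 + 255
3392 = 13×255 + 77
255 = 3×77 + 24
77 = 3×24 + 5
24 = 4×5 + 4
5 = 1×4 + 1
4 = 4×1 + 0
gcd = 1, so the inverse exists. Back-substitute:
1 = 5 − 4
1 = −24 + 5·5
1 = 5·77 − 16·24
1 = −16·255 + 53·77
1 = 53·3392 − 705·255
1 = −705·10431 + 2168·3392
1 = 2168·378908 − 78753·10431
So 10431·(-78753) ≡ 1 (mod 378908), and -78753 ≡ 300155 (mod 378908).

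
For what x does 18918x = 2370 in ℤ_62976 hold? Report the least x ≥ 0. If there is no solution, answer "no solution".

2843

First find gcd(18918, 62976):
62976 = 3*18918 + 6222
18918 = 3*6222 + 252
6222 = 24*252 + 174
252 = 1*174 + 78
174 = 2*78 + 18
78 = 4*18 + 6
18 = 3*6 + 0
gcd = 6 and 6 | 2370, so solutions exist. Divide through by 6: 3153x ≡ 395 (mod 10496).
Now find 3153⁻¹ mod 10496:
10496 = 3×3153 + 1037
3153 = 3×1037 + 42
1037 = 24×42 + 29
42 = 1×29 + 13
29 = 2×13 + 3
13 = 4×3 + 1
3 = 3×1 + 0
Back-substitute:
1 = 13 − 4·3
1 = −4·29 + 9·13
1 = 9·42 − 13·29
1 = −13·1037 + 321·42
1 = 321·3153 − 976·1037
1 = −976·10496 + 3249·3153
So 3153⁻¹ ≡ 3249 (mod 10496).
Then x ≡ 3249·395 ≡ 2843 (mod 10496); the smallest non-negative solution is x = 2843.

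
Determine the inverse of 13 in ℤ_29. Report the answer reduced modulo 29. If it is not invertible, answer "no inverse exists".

9

Apply the Euclidean algorithm to 29 and 13:
29 = 2*13 + 3
13 = 4*3 + 1
3 = 3*1 + 0
The gcd is 1. Working backward:
1 = 13 − 4·3
1 = −4·29 + 9·13
So 13·9 ≡ 1 (mod 29).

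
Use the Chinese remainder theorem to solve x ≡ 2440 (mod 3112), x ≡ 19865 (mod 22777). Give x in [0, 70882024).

Write x = 2440 + 3112·k. Then 3112·k ≡ 19865 − 2440 ≡ 17425 (mod 22777).
Need 3112⁻¹ mod 22777. Extended Euclid on (22777, 3112):
22777 = 7·3112 + 993
3112 = 3·993 + 133
993 = 7·133 + 62
133 = 2·62 + 9
62 = 6·9 + 8
9 = 1·8 + 1
8 = 8·1 + 0
Back-substitute:
1 = 9 − 8
1 = −62 + 7·9
1 = 7·133 − 15·62
1 = −15·993 + 112·133
1 = 112·3112 − 351·993
1 = −351·22777 + 2569·3112
3112⁻¹ ≡ 2569 (mod 22777), so k ≡ 2569·17425 ≡ 8020 (mod 22777).
x = 2440 + 3112·8020 = 24960680.

24960680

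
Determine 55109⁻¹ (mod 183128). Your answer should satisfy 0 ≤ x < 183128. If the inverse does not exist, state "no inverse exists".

172501

gcd(183128, 55109) by repeated division:
183128 = 3·55109 + 17801
55109 = 3·17801 + 1706
17801 = 10·1706 + 741
1706 = 2·741 + 224
741 = 3·224 + 69
224 = 3·69 + 17
69 = 4·17 + 1
17 = 17·1 + 0
gcd = 1, so the inverse exists. Back-substitute:
1 = 69 − 4·17
1 = −4·224 + 13·69
1 = 13·741 − 43·224
1 = −43·1706 + 99·741
1 = 99·17801 − 1033·1706
1 = −1033·55109 + 3198·17801
1 = 3198·183128 − 10627·55109
Hence 55109⁻¹ ≡ -10627 ≡ 172501 (mod 183128).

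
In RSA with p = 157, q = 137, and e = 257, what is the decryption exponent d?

3137

φ(n) = (p−1)(q−1) = 156·136 = 21216.
Need d with 257·d ≡ 1 (mod 21216). Apply the extended Euclidean algorithm:
21216 = 82·257 + 142
257 = 1·142 + 115
142 = 1·115 + 27
115 = 4·27 + 7
27 = 3·7 + 6
7 = 1·6 + 1
6 = 6·1 + 0
Back-substitute:
1 = 7 − 6
1 = −27 + 4·7
1 = 4·115 − 17·27
1 = −17·142 + 21·115
1 = 21·257 − 38·142
1 = −38·21216 + 3137·257
So 257·3137 ≡ 1 (mod 21216), hence d = 3137.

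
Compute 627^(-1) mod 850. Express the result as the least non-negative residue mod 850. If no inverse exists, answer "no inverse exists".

263

gcd(850, 627) by repeated division:
850 = 1·627 + 223
627 = 2·223 + 181
223 = 1·181 + 42
181 = 4·42 + 13
42 = 3·13 + 3
13 = 4·3 + 1
3 = 3·1 + 0
gcd = 1, so the inverse exists. Back-substitute:
1 = 13 − 4·3
1 = −4·42 + 13·13
1 = 13·181 − 56·42
1 = −56·223 + 69·181
1 = 69·627 − 194·223
1 = −194·850 + 263·627
So 627·263 ≡ 1 (mod 850).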